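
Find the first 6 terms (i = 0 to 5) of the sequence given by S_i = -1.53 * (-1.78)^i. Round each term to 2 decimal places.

This is a geometric sequence.
i=0: S_0 = -1.53 * (-1.78)^0 = -1.53
i=1: S_1 = -1.53 * (-1.78)^1 ≈ 2.72
i=2: S_2 = -1.53 * (-1.78)^2 ≈ -4.85
i=3: S_3 = -1.53 * (-1.78)^3 ≈ 8.63
i=4: S_4 = -1.53 * (-1.78)^4 ≈ -15.36
i=5: S_5 = -1.53 * (-1.78)^5 ≈ 27.34
The first 6 terms are: [-1.53, 2.72, -4.85, 8.63, -15.36, 27.34]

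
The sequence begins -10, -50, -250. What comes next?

Ratios: -50 / -10 = 5.0
This is a geometric sequence with common ratio r = 5.
Next term = -250 * 5 = -1250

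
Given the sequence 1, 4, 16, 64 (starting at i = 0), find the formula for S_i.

Check ratios: 4 / 1 = 4.0
Common ratio r = 4.
First term a = 1.
Formula: S_i = 1 * 4^i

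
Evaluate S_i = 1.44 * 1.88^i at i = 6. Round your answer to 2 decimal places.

S_6 = 1.44 * 1.88^6 ≈ 1.44 * 44.1517 ≈ 63.58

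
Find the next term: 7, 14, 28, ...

Ratios: 14 / 7 = 2.0
This is a geometric sequence with common ratio r = 2.
Next term = 28 * 2 = 56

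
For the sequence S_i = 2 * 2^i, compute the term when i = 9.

S_9 = 2 * 2^9 = 2 * 512 = 1024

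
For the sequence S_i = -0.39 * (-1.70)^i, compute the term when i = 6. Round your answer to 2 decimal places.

S_6 = -0.39 * (-1.7)^6 ≈ -0.39 * 24.1376 ≈ -9.41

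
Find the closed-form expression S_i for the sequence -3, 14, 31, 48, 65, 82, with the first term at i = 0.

Check differences: 14 - -3 = 17
31 - 14 = 17
Common difference d = 17.
First term a = -3.
Formula: S_i = -3 + 17*i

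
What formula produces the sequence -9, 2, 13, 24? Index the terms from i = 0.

Check differences: 2 - -9 = 11
13 - 2 = 11
Common difference d = 11.
First term a = -9.
Formula: S_i = -9 + 11*i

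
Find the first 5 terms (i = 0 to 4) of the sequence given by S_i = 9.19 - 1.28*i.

This is an arithmetic sequence.
i=0: S_0 = 9.19 + -1.28*0 = 9.19
i=1: S_1 = 9.19 + -1.28*1 = 7.91
i=2: S_2 = 9.19 + -1.28*2 = 6.63
i=3: S_3 = 9.19 + -1.28*3 = 5.35
i=4: S_4 = 9.19 + -1.28*4 = 4.07
The first 5 terms are: [9.19, 7.91, 6.63, 5.35, 4.07]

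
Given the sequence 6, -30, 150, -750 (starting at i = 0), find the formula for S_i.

Check ratios: -30 / 6 = -5.0
Common ratio r = -5.
First term a = 6.
Formula: S_i = 6 * (-5)^i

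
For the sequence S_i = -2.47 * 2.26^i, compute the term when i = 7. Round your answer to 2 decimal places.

S_7 = -2.47 * 2.26^7 ≈ -2.47 * 301.1335 ≈ -743.8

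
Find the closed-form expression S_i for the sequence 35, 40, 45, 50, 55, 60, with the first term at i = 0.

Check differences: 40 - 35 = 5
45 - 40 = 5
Common difference d = 5.
First term a = 35.
Formula: S_i = 35 + 5*i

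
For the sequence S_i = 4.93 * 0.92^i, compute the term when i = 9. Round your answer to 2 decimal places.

S_9 = 4.93 * 0.92^9 ≈ 4.93 * 0.4722 ≈ 2.33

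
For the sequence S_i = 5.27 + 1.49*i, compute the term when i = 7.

S_7 = 5.27 + 1.49*7 = 5.27 + 10.43 = 15.7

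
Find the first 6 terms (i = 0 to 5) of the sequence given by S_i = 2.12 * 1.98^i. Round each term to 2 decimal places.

This is a geometric sequence.
i=0: S_0 = 2.12 * 1.98^0 = 2.12
i=1: S_1 = 2.12 * 1.98^1 ≈ 4.2
i=2: S_2 = 2.12 * 1.98^2 ≈ 8.31
i=3: S_3 = 2.12 * 1.98^3 ≈ 16.46
i=4: S_4 = 2.12 * 1.98^4 ≈ 32.58
i=5: S_5 = 2.12 * 1.98^5 ≈ 64.52
The first 6 terms are: [2.12, 4.2, 8.31, 16.46, 32.58, 64.52]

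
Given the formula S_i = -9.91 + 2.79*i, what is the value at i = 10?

S_10 = -9.91 + 2.79*10 = -9.91 + 27.9 = 17.99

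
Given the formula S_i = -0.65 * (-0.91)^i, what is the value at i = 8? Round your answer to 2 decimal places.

S_8 = -0.65 * (-0.91)^8 ≈ -0.65 * 0.4703 ≈ -0.31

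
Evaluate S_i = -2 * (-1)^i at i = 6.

S_6 = -2 * (-1)^6 = -2 * 1 = -2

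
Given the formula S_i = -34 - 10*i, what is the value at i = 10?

S_10 = -34 + -10*10 = -34 + -100 = -134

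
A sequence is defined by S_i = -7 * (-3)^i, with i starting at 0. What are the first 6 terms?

This is a geometric sequence.
i=0: S_0 = -7 * (-3)^0 = -7
i=1: S_1 = -7 * (-3)^1 = 21
i=2: S_2 = -7 * (-3)^2 = -63
i=3: S_3 = -7 * (-3)^3 = 189
i=4: S_4 = -7 * (-3)^4 = -567
i=5: S_5 = -7 * (-3)^5 = 1701
The first 6 terms are: [-7, 21, -63, 189, -567, 1701]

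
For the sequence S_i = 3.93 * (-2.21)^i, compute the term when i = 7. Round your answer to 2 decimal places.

S_7 = 3.93 * (-2.21)^7 ≈ 3.93 * -257.4814 ≈ -1011.9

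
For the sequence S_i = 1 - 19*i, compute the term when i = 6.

S_6 = 1 + -19*6 = 1 + -114 = -113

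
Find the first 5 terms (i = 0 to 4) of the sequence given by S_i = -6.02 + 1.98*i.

This is an arithmetic sequence.
i=0: S_0 = -6.02 + 1.98*0 = -6.02
i=1: S_1 = -6.02 + 1.98*1 = -4.04
i=2: S_2 = -6.02 + 1.98*2 = -2.06
i=3: S_3 = -6.02 + 1.98*3 = -0.08
i=4: S_4 = -6.02 + 1.98*4 = 1.9
The first 5 terms are: [-6.02, -4.04, -2.06, -0.08, 1.9]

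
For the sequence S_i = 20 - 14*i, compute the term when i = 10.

S_10 = 20 + -14*10 = 20 + -140 = -120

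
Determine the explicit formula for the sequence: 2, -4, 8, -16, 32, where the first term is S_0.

Check ratios: -4 / 2 = -2.0
Common ratio r = -2.
First term a = 2.
Formula: S_i = 2 * (-2)^i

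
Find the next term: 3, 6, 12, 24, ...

Ratios: 6 / 3 = 2.0
This is a geometric sequence with common ratio r = 2.
Next term = 24 * 2 = 48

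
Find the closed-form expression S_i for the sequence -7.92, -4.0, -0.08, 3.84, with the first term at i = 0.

Check differences: -4.0 - -7.92 = 3.92
-0.08 - -4.0 = 3.92
Common difference d = 3.92.
First term a = -7.92.
Formula: S_i = -7.92 + 3.92*i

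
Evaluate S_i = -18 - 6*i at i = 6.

S_6 = -18 + -6*6 = -18 + -36 = -54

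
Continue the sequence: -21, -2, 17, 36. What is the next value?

Differences: -2 - -21 = 19
This is an arithmetic sequence with common difference d = 19.
Next term = 36 + 19 = 55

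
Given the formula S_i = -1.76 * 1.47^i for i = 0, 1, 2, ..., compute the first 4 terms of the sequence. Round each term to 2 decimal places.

This is a geometric sequence.
i=0: S_0 = -1.76 * 1.47^0 = -1.76
i=1: S_1 = -1.76 * 1.47^1 ≈ -2.59
i=2: S_2 = -1.76 * 1.47^2 ≈ -3.8
i=3: S_3 = -1.76 * 1.47^3 ≈ -5.59
The first 4 terms are: [-1.76, -2.59, -3.8, -5.59]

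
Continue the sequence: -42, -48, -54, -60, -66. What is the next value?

Differences: -48 - -42 = -6
This is an arithmetic sequence with common difference d = -6.
Next term = -66 + -6 = -72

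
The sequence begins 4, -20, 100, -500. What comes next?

Ratios: -20 / 4 = -5.0
This is a geometric sequence with common ratio r = -5.
Next term = -500 * -5 = 2500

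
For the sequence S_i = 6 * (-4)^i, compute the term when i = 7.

S_7 = 6 * (-4)^7 = 6 * -16384 = -98304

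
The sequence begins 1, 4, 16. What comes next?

Ratios: 4 / 1 = 4.0
This is a geometric sequence with common ratio r = 4.
Next term = 16 * 4 = 64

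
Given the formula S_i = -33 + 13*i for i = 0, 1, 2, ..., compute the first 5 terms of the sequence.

This is an arithmetic sequence.
i=0: S_0 = -33 + 13*0 = -33
i=1: S_1 = -33 + 13*1 = -20
i=2: S_2 = -33 + 13*2 = -7
i=3: S_3 = -33 + 13*3 = 6
i=4: S_4 = -33 + 13*4 = 19
The first 5 terms are: [-33, -20, -7, 6, 19]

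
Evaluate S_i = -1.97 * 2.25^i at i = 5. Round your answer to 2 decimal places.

S_5 = -1.97 * 2.25^5 ≈ -1.97 * 57.665 ≈ -113.6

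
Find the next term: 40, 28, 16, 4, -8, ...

Differences: 28 - 40 = -12
This is an arithmetic sequence with common difference d = -12.
Next term = -8 + -12 = -20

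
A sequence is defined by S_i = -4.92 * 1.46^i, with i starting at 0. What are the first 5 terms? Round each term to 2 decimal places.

This is a geometric sequence.
i=0: S_0 = -4.92 * 1.46^0 = -4.92
i=1: S_1 = -4.92 * 1.46^1 ≈ -7.18
i=2: S_2 = -4.92 * 1.46^2 ≈ -10.49
i=3: S_3 = -4.92 * 1.46^3 ≈ -15.31
i=4: S_4 = -4.92 * 1.46^4 ≈ -22.36
The first 5 terms are: [-4.92, -7.18, -10.49, -15.31, -22.36]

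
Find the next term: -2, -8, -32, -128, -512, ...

Ratios: -8 / -2 = 4.0
This is a geometric sequence with common ratio r = 4.
Next term = -512 * 4 = -2048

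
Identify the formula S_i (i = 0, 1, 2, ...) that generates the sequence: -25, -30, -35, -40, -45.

Check differences: -30 - -25 = -5
-35 - -30 = -5
Common difference d = -5.
First term a = -25.
Formula: S_i = -25 - 5*i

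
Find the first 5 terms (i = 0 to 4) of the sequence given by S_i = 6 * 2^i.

This is a geometric sequence.
i=0: S_0 = 6 * 2^0 = 6
i=1: S_1 = 6 * 2^1 = 12
i=2: S_2 = 6 * 2^2 = 24
i=3: S_3 = 6 * 2^3 = 48
i=4: S_4 = 6 * 2^4 = 96
The first 5 terms are: [6, 12, 24, 48, 96]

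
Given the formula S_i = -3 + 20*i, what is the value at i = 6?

S_6 = -3 + 20*6 = -3 + 120 = 117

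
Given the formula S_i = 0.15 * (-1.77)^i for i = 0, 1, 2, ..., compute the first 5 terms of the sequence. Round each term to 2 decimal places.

This is a geometric sequence.
i=0: S_0 = 0.15 * (-1.77)^0 = 0.15
i=1: S_1 = 0.15 * (-1.77)^1 ≈ -0.27
i=2: S_2 = 0.15 * (-1.77)^2 ≈ 0.47
i=3: S_3 = 0.15 * (-1.77)^3 ≈ -0.83
i=4: S_4 = 0.15 * (-1.77)^4 ≈ 1.47
The first 5 terms are: [0.15, -0.27, 0.47, -0.83, 1.47]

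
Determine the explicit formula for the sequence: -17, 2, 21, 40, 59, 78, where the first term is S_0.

Check differences: 2 - -17 = 19
21 - 2 = 19
Common difference d = 19.
First term a = -17.
Formula: S_i = -17 + 19*i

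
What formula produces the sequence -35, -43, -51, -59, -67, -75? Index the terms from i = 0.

Check differences: -43 - -35 = -8
-51 - -43 = -8
Common difference d = -8.
First term a = -35.
Formula: S_i = -35 - 8*i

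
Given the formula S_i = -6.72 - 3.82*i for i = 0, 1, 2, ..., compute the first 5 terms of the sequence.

This is an arithmetic sequence.
i=0: S_0 = -6.72 + -3.82*0 = -6.72
i=1: S_1 = -6.72 + -3.82*1 = -10.54
i=2: S_2 = -6.72 + -3.82*2 = -14.36
i=3: S_3 = -6.72 + -3.82*3 = -18.18
i=4: S_4 = -6.72 + -3.82*4 = -22.0
The first 5 terms are: [-6.72, -10.54, -14.36, -18.18, -22.0]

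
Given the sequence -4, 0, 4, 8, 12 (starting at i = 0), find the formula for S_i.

Check differences: 0 - -4 = 4
4 - 0 = 4
Common difference d = 4.
First term a = -4.
Formula: S_i = -4 + 4*i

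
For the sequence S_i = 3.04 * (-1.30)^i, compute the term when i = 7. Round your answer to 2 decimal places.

S_7 = 3.04 * (-1.3)^7 ≈ 3.04 * -6.2749 ≈ -19.08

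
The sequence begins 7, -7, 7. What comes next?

Ratios: -7 / 7 = -1.0
This is a geometric sequence with common ratio r = -1.
Next term = 7 * -1 = -7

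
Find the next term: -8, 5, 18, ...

Differences: 5 - -8 = 13
This is an arithmetic sequence with common difference d = 13.
Next term = 18 + 13 = 31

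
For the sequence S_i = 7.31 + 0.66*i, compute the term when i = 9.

S_9 = 7.31 + 0.66*9 = 7.31 + 5.94 = 13.25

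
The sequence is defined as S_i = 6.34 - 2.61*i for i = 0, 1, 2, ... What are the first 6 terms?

This is an arithmetic sequence.
i=0: S_0 = 6.34 + -2.61*0 = 6.34
i=1: S_1 = 6.34 + -2.61*1 = 3.73
i=2: S_2 = 6.34 + -2.61*2 = 1.12
i=3: S_3 = 6.34 + -2.61*3 = -1.49
i=4: S_4 = 6.34 + -2.61*4 = -4.1
i=5: S_5 = 6.34 + -2.61*5 = -6.71
The first 6 terms are: [6.34, 3.73, 1.12, -1.49, -4.1, -6.71]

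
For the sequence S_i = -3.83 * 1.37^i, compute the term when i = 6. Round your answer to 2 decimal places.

S_6 = -3.83 * 1.37^6 ≈ -3.83 * 6.6119 ≈ -25.32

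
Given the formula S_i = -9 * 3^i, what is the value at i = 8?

S_8 = -9 * 3^8 = -9 * 6561 = -59049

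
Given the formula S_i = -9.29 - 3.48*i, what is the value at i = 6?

S_6 = -9.29 + -3.48*6 = -9.29 + -20.88 = -30.17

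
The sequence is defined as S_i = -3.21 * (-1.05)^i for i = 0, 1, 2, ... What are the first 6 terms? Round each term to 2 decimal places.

This is a geometric sequence.
i=0: S_0 = -3.21 * (-1.05)^0 = -3.21
i=1: S_1 = -3.21 * (-1.05)^1 ≈ 3.37
i=2: S_2 = -3.21 * (-1.05)^2 ≈ -3.54
i=3: S_3 = -3.21 * (-1.05)^3 ≈ 3.72
i=4: S_4 = -3.21 * (-1.05)^4 ≈ -3.9
i=5: S_5 = -3.21 * (-1.05)^5 ≈ 4.1
The first 6 terms are: [-3.21, 3.37, -3.54, 3.72, -3.9, 4.1]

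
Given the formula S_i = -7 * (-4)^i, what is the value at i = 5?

S_5 = -7 * (-4)^5 = -7 * -1024 = 7168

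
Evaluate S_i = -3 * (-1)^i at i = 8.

S_8 = -3 * (-1)^8 = -3 * 1 = -3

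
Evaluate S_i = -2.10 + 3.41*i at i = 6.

S_6 = -2.1 + 3.41*6 = -2.1 + 20.46 = 18.36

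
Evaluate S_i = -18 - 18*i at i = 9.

S_9 = -18 + -18*9 = -18 + -162 = -180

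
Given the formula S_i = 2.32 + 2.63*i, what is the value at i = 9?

S_9 = 2.32 + 2.63*9 = 2.32 + 23.67 = 25.99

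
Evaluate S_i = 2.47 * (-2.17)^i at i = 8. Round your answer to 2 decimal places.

S_8 = 2.47 * (-2.17)^8 ≈ 2.47 * 491.6747 ≈ 1214.44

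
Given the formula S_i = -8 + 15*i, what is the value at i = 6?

S_6 = -8 + 15*6 = -8 + 90 = 82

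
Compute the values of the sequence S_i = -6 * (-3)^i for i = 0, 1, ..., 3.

This is a geometric sequence.
i=0: S_0 = -6 * (-3)^0 = -6
i=1: S_1 = -6 * (-3)^1 = 18
i=2: S_2 = -6 * (-3)^2 = -54
i=3: S_3 = -6 * (-3)^3 = 162
The first 4 terms are: [-6, 18, -54, 162]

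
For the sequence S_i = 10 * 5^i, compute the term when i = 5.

S_5 = 10 * 5^5 = 10 * 3125 = 31250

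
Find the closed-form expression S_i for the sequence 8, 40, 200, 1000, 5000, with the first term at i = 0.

Check ratios: 40 / 8 = 5.0
Common ratio r = 5.
First term a = 8.
Formula: S_i = 8 * 5^i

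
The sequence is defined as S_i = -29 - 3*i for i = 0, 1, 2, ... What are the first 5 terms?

This is an arithmetic sequence.
i=0: S_0 = -29 + -3*0 = -29
i=1: S_1 = -29 + -3*1 = -32
i=2: S_2 = -29 + -3*2 = -35
i=3: S_3 = -29 + -3*3 = -38
i=4: S_4 = -29 + -3*4 = -41
The first 5 terms are: [-29, -32, -35, -38, -41]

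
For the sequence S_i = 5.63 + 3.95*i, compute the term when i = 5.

S_5 = 5.63 + 3.95*5 = 5.63 + 19.75 = 25.38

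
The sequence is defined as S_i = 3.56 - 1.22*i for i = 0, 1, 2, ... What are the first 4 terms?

This is an arithmetic sequence.
i=0: S_0 = 3.56 + -1.22*0 = 3.56
i=1: S_1 = 3.56 + -1.22*1 = 2.34
i=2: S_2 = 3.56 + -1.22*2 = 1.12
i=3: S_3 = 3.56 + -1.22*3 = -0.1
The first 4 terms are: [3.56, 2.34, 1.12, -0.1]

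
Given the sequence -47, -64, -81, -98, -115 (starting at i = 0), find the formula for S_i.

Check differences: -64 - -47 = -17
-81 - -64 = -17
Common difference d = -17.
First term a = -47.
Formula: S_i = -47 - 17*i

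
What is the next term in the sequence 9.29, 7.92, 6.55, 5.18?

Differences: 7.92 - 9.29 = -1.37
This is an arithmetic sequence with common difference d = -1.37.
Next term = 5.18 + -1.37 = 3.81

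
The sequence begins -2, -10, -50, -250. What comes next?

Ratios: -10 / -2 = 5.0
This is a geometric sequence with common ratio r = 5.
Next term = -250 * 5 = -1250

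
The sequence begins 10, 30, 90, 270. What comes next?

Ratios: 30 / 10 = 3.0
This is a geometric sequence with common ratio r = 3.
Next term = 270 * 3 = 810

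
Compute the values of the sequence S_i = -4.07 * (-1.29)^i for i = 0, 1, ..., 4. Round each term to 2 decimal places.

This is a geometric sequence.
i=0: S_0 = -4.07 * (-1.29)^0 = -4.07
i=1: S_1 = -4.07 * (-1.29)^1 ≈ 5.25
i=2: S_2 = -4.07 * (-1.29)^2 ≈ -6.77
i=3: S_3 = -4.07 * (-1.29)^3 ≈ 8.74
i=4: S_4 = -4.07 * (-1.29)^4 ≈ -11.27
The first 5 terms are: [-4.07, 5.25, -6.77, 8.74, -11.27]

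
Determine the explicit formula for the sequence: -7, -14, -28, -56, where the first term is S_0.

Check ratios: -14 / -7 = 2.0
Common ratio r = 2.
First term a = -7.
Formula: S_i = -7 * 2^i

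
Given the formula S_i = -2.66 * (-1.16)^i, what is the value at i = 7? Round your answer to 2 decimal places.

S_7 = -2.66 * (-1.16)^7 ≈ -2.66 * -2.8262 ≈ 7.52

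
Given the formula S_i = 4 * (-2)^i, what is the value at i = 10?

S_10 = 4 * (-2)^10 = 4 * 1024 = 4096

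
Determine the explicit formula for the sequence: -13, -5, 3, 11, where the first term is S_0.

Check differences: -5 - -13 = 8
3 - -5 = 8
Common difference d = 8.
First term a = -13.
Formula: S_i = -13 + 8*i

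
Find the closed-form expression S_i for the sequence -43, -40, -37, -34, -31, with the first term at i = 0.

Check differences: -40 - -43 = 3
-37 - -40 = 3
Common difference d = 3.
First term a = -43.
Formula: S_i = -43 + 3*i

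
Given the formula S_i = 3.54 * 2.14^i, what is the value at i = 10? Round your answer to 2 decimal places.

S_10 = 3.54 * 2.14^10 ≈ 3.54 * 2014.36299 ≈ 7130.84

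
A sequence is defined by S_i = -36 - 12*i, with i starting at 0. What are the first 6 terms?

This is an arithmetic sequence.
i=0: S_0 = -36 + -12*0 = -36
i=1: S_1 = -36 + -12*1 = -48
i=2: S_2 = -36 + -12*2 = -60
i=3: S_3 = -36 + -12*3 = -72
i=4: S_4 = -36 + -12*4 = -84
i=5: S_5 = -36 + -12*5 = -96
The first 6 terms are: [-36, -48, -60, -72, -84, -96]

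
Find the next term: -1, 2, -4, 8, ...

Ratios: 2 / -1 = -2.0
This is a geometric sequence with common ratio r = -2.
Next term = 8 * -2 = -16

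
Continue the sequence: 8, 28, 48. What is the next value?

Differences: 28 - 8 = 20
This is an arithmetic sequence with common difference d = 20.
Next term = 48 + 20 = 68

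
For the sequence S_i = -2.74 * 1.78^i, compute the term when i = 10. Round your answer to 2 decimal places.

S_10 = -2.74 * 1.78^10 ≈ -2.74 * 319.3008 ≈ -874.88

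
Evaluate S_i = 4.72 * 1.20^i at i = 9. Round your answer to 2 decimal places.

S_9 = 4.72 * 1.2^9 ≈ 4.72 * 5.1598 ≈ 24.35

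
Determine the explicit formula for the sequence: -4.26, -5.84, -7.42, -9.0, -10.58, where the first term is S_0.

Check differences: -5.84 - -4.26 = -1.58
-7.42 - -5.84 = -1.58
Common difference d = -1.58.
First term a = -4.26.
Formula: S_i = -4.26 - 1.58*i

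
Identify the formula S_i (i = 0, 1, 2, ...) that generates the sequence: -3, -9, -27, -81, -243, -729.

Check ratios: -9 / -3 = 3.0
Common ratio r = 3.
First term a = -3.
Formula: S_i = -3 * 3^i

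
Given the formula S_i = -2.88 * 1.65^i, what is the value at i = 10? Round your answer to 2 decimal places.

S_10 = -2.88 * 1.65^10 ≈ -2.88 * 149.5683 ≈ -430.76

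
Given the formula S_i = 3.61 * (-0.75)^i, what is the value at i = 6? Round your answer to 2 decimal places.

S_6 = 3.61 * (-0.75)^6 ≈ 3.61 * 0.178 ≈ 0.64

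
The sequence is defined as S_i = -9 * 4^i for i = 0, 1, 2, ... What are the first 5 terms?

This is a geometric sequence.
i=0: S_0 = -9 * 4^0 = -9
i=1: S_1 = -9 * 4^1 = -36
i=2: S_2 = -9 * 4^2 = -144
i=3: S_3 = -9 * 4^3 = -576
i=4: S_4 = -9 * 4^4 = -2304
The first 5 terms are: [-9, -36, -144, -576, -2304]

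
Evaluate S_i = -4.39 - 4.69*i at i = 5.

S_5 = -4.39 + -4.69*5 = -4.39 + -23.45 = -27.84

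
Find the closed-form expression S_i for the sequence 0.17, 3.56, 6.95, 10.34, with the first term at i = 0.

Check differences: 3.56 - 0.17 = 3.39
6.95 - 3.56 = 3.39
Common difference d = 3.39.
First term a = 0.17.
Formula: S_i = 0.17 + 3.39*i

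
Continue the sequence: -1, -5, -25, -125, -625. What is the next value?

Ratios: -5 / -1 = 5.0
This is a geometric sequence with common ratio r = 5.
Next term = -625 * 5 = -3125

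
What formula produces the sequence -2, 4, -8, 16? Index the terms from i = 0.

Check ratios: 4 / -2 = -2.0
Common ratio r = -2.
First term a = -2.
Formula: S_i = -2 * (-2)^i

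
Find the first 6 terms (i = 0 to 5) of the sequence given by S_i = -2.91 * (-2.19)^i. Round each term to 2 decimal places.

This is a geometric sequence.
i=0: S_0 = -2.91 * (-2.19)^0 = -2.91
i=1: S_1 = -2.91 * (-2.19)^1 ≈ 6.37
i=2: S_2 = -2.91 * (-2.19)^2 ≈ -13.96
i=3: S_3 = -2.91 * (-2.19)^3 ≈ 30.57
i=4: S_4 = -2.91 * (-2.19)^4 ≈ -66.94
i=5: S_5 = -2.91 * (-2.19)^5 ≈ 146.59
The first 6 terms are: [-2.91, 6.37, -13.96, 30.57, -66.94, 146.59]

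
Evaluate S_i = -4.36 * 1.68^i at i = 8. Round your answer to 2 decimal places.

S_8 = -4.36 * 1.68^8 ≈ -4.36 * 63.4562 ≈ -276.67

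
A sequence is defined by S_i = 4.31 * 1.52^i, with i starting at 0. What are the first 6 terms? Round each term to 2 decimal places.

This is a geometric sequence.
i=0: S_0 = 4.31 * 1.52^0 = 4.31
i=1: S_1 = 4.31 * 1.52^1 ≈ 6.55
i=2: S_2 = 4.31 * 1.52^2 ≈ 9.96
i=3: S_3 = 4.31 * 1.52^3 ≈ 15.14
i=4: S_4 = 4.31 * 1.52^4 ≈ 23.01
i=5: S_5 = 4.31 * 1.52^5 ≈ 34.97
The first 6 terms are: [4.31, 6.55, 9.96, 15.14, 23.01, 34.97]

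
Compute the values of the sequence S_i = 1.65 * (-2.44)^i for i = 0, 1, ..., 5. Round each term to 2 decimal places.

This is a geometric sequence.
i=0: S_0 = 1.65 * (-2.44)^0 = 1.65
i=1: S_1 = 1.65 * (-2.44)^1 ≈ -4.03
i=2: S_2 = 1.65 * (-2.44)^2 ≈ 9.82
i=3: S_3 = 1.65 * (-2.44)^3 ≈ -23.97
i=4: S_4 = 1.65 * (-2.44)^4 ≈ 58.48
i=5: S_5 = 1.65 * (-2.44)^5 ≈ -142.7
The first 6 terms are: [1.65, -4.03, 9.82, -23.97, 58.48, -142.7]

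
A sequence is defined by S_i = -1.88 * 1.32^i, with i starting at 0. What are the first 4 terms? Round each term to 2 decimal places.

This is a geometric sequence.
i=0: S_0 = -1.88 * 1.32^0 = -1.88
i=1: S_1 = -1.88 * 1.32^1 ≈ -2.48
i=2: S_2 = -1.88 * 1.32^2 ≈ -3.28
i=3: S_3 = -1.88 * 1.32^3 ≈ -4.32
The first 4 terms are: [-1.88, -2.48, -3.28, -4.32]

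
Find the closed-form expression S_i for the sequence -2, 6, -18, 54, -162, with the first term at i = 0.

Check ratios: 6 / -2 = -3.0
Common ratio r = -3.
First term a = -2.
Formula: S_i = -2 * (-3)^i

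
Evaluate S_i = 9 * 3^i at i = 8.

S_8 = 9 * 3^8 = 9 * 6561 = 59049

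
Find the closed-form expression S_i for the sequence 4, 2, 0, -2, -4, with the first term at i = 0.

Check differences: 2 - 4 = -2
0 - 2 = -2
Common difference d = -2.
First term a = 4.
Formula: S_i = 4 - 2*i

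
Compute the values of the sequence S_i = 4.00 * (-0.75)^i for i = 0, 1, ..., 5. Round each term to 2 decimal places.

This is a geometric sequence.
i=0: S_0 = 4.0 * (-0.75)^0 = 4.0
i=1: S_1 = 4.0 * (-0.75)^1 = -3.0
i=2: S_2 = 4.0 * (-0.75)^2 = 2.25
i=3: S_3 = 4.0 * (-0.75)^3 ≈ -1.69
i=4: S_4 = 4.0 * (-0.75)^4 ≈ 1.27
i=5: S_5 = 4.0 * (-0.75)^5 ≈ -0.95
The first 6 terms are: [4.0, -3.0, 2.25, -1.69, 1.27, -0.95]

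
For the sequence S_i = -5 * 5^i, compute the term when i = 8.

S_8 = -5 * 5^8 = -5 * 390625 = -1953125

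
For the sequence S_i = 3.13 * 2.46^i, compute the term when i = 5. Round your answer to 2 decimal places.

S_5 = 3.13 * 2.46^5 ≈ 3.13 * 90.0898 ≈ 281.98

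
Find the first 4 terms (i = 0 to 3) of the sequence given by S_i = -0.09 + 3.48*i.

This is an arithmetic sequence.
i=0: S_0 = -0.09 + 3.48*0 = -0.09
i=1: S_1 = -0.09 + 3.48*1 = 3.39
i=2: S_2 = -0.09 + 3.48*2 = 6.87
i=3: S_3 = -0.09 + 3.48*3 = 10.35
The first 4 terms are: [-0.09, 3.39, 6.87, 10.35]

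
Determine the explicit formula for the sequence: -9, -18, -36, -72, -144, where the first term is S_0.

Check ratios: -18 / -9 = 2.0
Common ratio r = 2.
First term a = -9.
Formula: S_i = -9 * 2^i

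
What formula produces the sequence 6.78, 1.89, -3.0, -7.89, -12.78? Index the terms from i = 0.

Check differences: 1.89 - 6.78 = -4.89
-3.0 - 1.89 = -4.89
Common difference d = -4.89.
First term a = 6.78.
Formula: S_i = 6.78 - 4.89*i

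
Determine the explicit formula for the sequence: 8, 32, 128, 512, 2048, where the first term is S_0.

Check ratios: 32 / 8 = 4.0
Common ratio r = 4.
First term a = 8.
Formula: S_i = 8 * 4^i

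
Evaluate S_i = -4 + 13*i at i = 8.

S_8 = -4 + 13*8 = -4 + 104 = 100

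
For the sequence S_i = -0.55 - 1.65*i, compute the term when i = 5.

S_5 = -0.55 + -1.65*5 = -0.55 + -8.25 = -8.8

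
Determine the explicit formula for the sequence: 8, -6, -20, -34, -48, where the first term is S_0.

Check differences: -6 - 8 = -14
-20 - -6 = -14
Common difference d = -14.
First term a = 8.
Formula: S_i = 8 - 14*i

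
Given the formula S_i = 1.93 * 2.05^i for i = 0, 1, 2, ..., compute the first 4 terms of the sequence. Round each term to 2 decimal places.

This is a geometric sequence.
i=0: S_0 = 1.93 * 2.05^0 = 1.93
i=1: S_1 = 1.93 * 2.05^1 ≈ 3.96
i=2: S_2 = 1.93 * 2.05^2 ≈ 8.11
i=3: S_3 = 1.93 * 2.05^3 ≈ 16.63
The first 4 terms are: [1.93, 3.96, 8.11, 16.63]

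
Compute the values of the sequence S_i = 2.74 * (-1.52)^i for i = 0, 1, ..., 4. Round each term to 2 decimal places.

This is a geometric sequence.
i=0: S_0 = 2.74 * (-1.52)^0 = 2.74
i=1: S_1 = 2.74 * (-1.52)^1 ≈ -4.16
i=2: S_2 = 2.74 * (-1.52)^2 ≈ 6.33
i=3: S_3 = 2.74 * (-1.52)^3 ≈ -9.62
i=4: S_4 = 2.74 * (-1.52)^4 ≈ 14.63
The first 5 terms are: [2.74, -4.16, 6.33, -9.62, 14.63]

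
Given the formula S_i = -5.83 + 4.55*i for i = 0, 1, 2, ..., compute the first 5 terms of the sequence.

This is an arithmetic sequence.
i=0: S_0 = -5.83 + 4.55*0 = -5.83
i=1: S_1 = -5.83 + 4.55*1 = -1.28
i=2: S_2 = -5.83 + 4.55*2 = 3.27
i=3: S_3 = -5.83 + 4.55*3 = 7.82
i=4: S_4 = -5.83 + 4.55*4 = 12.37
The first 5 terms are: [-5.83, -1.28, 3.27, 7.82, 12.37]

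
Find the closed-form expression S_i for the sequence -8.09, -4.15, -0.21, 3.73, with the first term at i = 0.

Check differences: -4.15 - -8.09 = 3.94
-0.21 - -4.15 = 3.94
Common difference d = 3.94.
First term a = -8.09.
Formula: S_i = -8.09 + 3.94*i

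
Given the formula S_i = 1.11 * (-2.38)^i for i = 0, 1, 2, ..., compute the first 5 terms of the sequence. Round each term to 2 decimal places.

This is a geometric sequence.
i=0: S_0 = 1.11 * (-2.38)^0 = 1.11
i=1: S_1 = 1.11 * (-2.38)^1 ≈ -2.64
i=2: S_2 = 1.11 * (-2.38)^2 ≈ 6.29
i=3: S_3 = 1.11 * (-2.38)^3 ≈ -14.96
i=4: S_4 = 1.11 * (-2.38)^4 ≈ 35.61
The first 5 terms are: [1.11, -2.64, 6.29, -14.96, 35.61]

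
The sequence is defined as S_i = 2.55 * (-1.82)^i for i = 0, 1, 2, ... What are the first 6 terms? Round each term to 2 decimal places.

This is a geometric sequence.
i=0: S_0 = 2.55 * (-1.82)^0 = 2.55
i=1: S_1 = 2.55 * (-1.82)^1 ≈ -4.64
i=2: S_2 = 2.55 * (-1.82)^2 ≈ 8.45
i=3: S_3 = 2.55 * (-1.82)^3 ≈ -15.37
i=4: S_4 = 2.55 * (-1.82)^4 ≈ 27.98
i=5: S_5 = 2.55 * (-1.82)^5 ≈ -50.92
The first 6 terms are: [2.55, -4.64, 8.45, -15.37, 27.98, -50.92]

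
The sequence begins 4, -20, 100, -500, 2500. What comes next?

Ratios: -20 / 4 = -5.0
This is a geometric sequence with common ratio r = -5.
Next term = 2500 * -5 = -12500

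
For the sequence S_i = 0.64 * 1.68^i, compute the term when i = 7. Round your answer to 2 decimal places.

S_7 = 0.64 * 1.68^7 ≈ 0.64 * 37.7716 ≈ 24.17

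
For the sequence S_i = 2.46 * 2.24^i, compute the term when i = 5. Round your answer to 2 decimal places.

S_5 = 2.46 * 2.24^5 ≈ 2.46 * 56.3949 ≈ 138.73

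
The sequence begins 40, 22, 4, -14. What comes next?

Differences: 22 - 40 = -18
This is an arithmetic sequence with common difference d = -18.
Next term = -14 + -18 = -32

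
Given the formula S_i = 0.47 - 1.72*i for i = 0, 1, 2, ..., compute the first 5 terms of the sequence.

This is an arithmetic sequence.
i=0: S_0 = 0.47 + -1.72*0 = 0.47
i=1: S_1 = 0.47 + -1.72*1 = -1.25
i=2: S_2 = 0.47 + -1.72*2 = -2.97
i=3: S_3 = 0.47 + -1.72*3 = -4.69
i=4: S_4 = 0.47 + -1.72*4 = -6.41
The first 5 terms are: [0.47, -1.25, -2.97, -4.69, -6.41]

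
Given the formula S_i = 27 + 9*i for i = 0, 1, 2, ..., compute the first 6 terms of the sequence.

This is an arithmetic sequence.
i=0: S_0 = 27 + 9*0 = 27
i=1: S_1 = 27 + 9*1 = 36
i=2: S_2 = 27 + 9*2 = 45
i=3: S_3 = 27 + 9*3 = 54
i=4: S_4 = 27 + 9*4 = 63
i=5: S_5 = 27 + 9*5 = 72
The first 6 terms are: [27, 36, 45, 54, 63, 72]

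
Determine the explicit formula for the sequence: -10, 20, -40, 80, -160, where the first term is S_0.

Check ratios: 20 / -10 = -2.0
Common ratio r = -2.
First term a = -10.
Formula: S_i = -10 * (-2)^i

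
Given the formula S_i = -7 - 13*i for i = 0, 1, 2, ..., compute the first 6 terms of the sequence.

This is an arithmetic sequence.
i=0: S_0 = -7 + -13*0 = -7
i=1: S_1 = -7 + -13*1 = -20
i=2: S_2 = -7 + -13*2 = -33
i=3: S_3 = -7 + -13*3 = -46
i=4: S_4 = -7 + -13*4 = -59
i=5: S_5 = -7 + -13*5 = -72
The first 6 terms are: [-7, -20, -33, -46, -59, -72]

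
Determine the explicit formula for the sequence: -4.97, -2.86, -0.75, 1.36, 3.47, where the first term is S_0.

Check differences: -2.86 - -4.97 = 2.11
-0.75 - -2.86 = 2.11
Common difference d = 2.11.
First term a = -4.97.
Formula: S_i = -4.97 + 2.11*i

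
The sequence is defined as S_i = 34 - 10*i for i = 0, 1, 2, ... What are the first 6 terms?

This is an arithmetic sequence.
i=0: S_0 = 34 + -10*0 = 34
i=1: S_1 = 34 + -10*1 = 24
i=2: S_2 = 34 + -10*2 = 14
i=3: S_3 = 34 + -10*3 = 4
i=4: S_4 = 34 + -10*4 = -6
i=5: S_5 = 34 + -10*5 = -16
The first 6 terms are: [34, 24, 14, 4, -6, -16]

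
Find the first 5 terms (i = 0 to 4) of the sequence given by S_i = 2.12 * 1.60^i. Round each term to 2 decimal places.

This is a geometric sequence.
i=0: S_0 = 2.12 * 1.6^0 = 2.12
i=1: S_1 = 2.12 * 1.6^1 ≈ 3.39
i=2: S_2 = 2.12 * 1.6^2 ≈ 5.43
i=3: S_3 = 2.12 * 1.6^3 ≈ 8.68
i=4: S_4 = 2.12 * 1.6^4 ≈ 13.89
The first 5 terms are: [2.12, 3.39, 5.43, 8.68, 13.89]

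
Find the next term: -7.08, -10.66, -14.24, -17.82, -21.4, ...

Differences: -10.66 - -7.08 = -3.58
This is an arithmetic sequence with common difference d = -3.58.
Next term = -21.4 + -3.58 = -24.98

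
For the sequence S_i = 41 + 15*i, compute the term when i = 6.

S_6 = 41 + 15*6 = 41 + 90 = 131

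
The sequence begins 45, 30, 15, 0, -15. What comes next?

Differences: 30 - 45 = -15
This is an arithmetic sequence with common difference d = -15.
Next term = -15 + -15 = -30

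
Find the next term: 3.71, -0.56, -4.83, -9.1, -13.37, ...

Differences: -0.56 - 3.71 = -4.27
This is an arithmetic sequence with common difference d = -4.27.
Next term = -13.37 + -4.27 = -17.64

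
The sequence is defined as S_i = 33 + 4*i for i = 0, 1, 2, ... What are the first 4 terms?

This is an arithmetic sequence.
i=0: S_0 = 33 + 4*0 = 33
i=1: S_1 = 33 + 4*1 = 37
i=2: S_2 = 33 + 4*2 = 41
i=3: S_3 = 33 + 4*3 = 45
The first 4 terms are: [33, 37, 41, 45]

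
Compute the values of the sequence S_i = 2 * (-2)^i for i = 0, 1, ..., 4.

This is a geometric sequence.
i=0: S_0 = 2 * (-2)^0 = 2
i=1: S_1 = 2 * (-2)^1 = -4
i=2: S_2 = 2 * (-2)^2 = 8
i=3: S_3 = 2 * (-2)^3 = -16
i=4: S_4 = 2 * (-2)^4 = 32
The first 5 terms are: [2, -4, 8, -16, 32]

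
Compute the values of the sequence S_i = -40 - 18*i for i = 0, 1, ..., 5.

This is an arithmetic sequence.
i=0: S_0 = -40 + -18*0 = -40
i=1: S_1 = -40 + -18*1 = -58
i=2: S_2 = -40 + -18*2 = -76
i=3: S_3 = -40 + -18*3 = -94
i=4: S_4 = -40 + -18*4 = -112
i=5: S_5 = -40 + -18*5 = -130
The first 6 terms are: [-40, -58, -76, -94, -112, -130]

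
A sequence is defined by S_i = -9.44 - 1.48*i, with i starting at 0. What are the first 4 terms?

This is an arithmetic sequence.
i=0: S_0 = -9.44 + -1.48*0 = -9.44
i=1: S_1 = -9.44 + -1.48*1 = -10.92
i=2: S_2 = -9.44 + -1.48*2 = -12.4
i=3: S_3 = -9.44 + -1.48*3 = -13.88
The first 4 terms are: [-9.44, -10.92, -12.4, -13.88]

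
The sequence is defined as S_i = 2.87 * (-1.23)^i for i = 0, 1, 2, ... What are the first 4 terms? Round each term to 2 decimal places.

This is a geometric sequence.
i=0: S_0 = 2.87 * (-1.23)^0 = 2.87
i=1: S_1 = 2.87 * (-1.23)^1 ≈ -3.53
i=2: S_2 = 2.87 * (-1.23)^2 ≈ 4.34
i=3: S_3 = 2.87 * (-1.23)^3 ≈ -5.34
The first 4 terms are: [2.87, -3.53, 4.34, -5.34]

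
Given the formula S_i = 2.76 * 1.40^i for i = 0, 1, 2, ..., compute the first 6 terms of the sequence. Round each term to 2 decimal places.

This is a geometric sequence.
i=0: S_0 = 2.76 * 1.4^0 = 2.76
i=1: S_1 = 2.76 * 1.4^1 ≈ 3.86
i=2: S_2 = 2.76 * 1.4^2 ≈ 5.41
i=3: S_3 = 2.76 * 1.4^3 ≈ 7.57
i=4: S_4 = 2.76 * 1.4^4 ≈ 10.6
i=5: S_5 = 2.76 * 1.4^5 ≈ 14.84
The first 6 terms are: [2.76, 3.86, 5.41, 7.57, 10.6, 14.84]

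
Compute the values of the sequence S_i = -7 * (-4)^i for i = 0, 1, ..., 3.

This is a geometric sequence.
i=0: S_0 = -7 * (-4)^0 = -7
i=1: S_1 = -7 * (-4)^1 = 28
i=2: S_2 = -7 * (-4)^2 = -112
i=3: S_3 = -7 * (-4)^3 = 448
The first 4 terms are: [-7, 28, -112, 448]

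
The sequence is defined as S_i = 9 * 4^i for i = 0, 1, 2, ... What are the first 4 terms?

This is a geometric sequence.
i=0: S_0 = 9 * 4^0 = 9
i=1: S_1 = 9 * 4^1 = 36
i=2: S_2 = 9 * 4^2 = 144
i=3: S_3 = 9 * 4^3 = 576
The first 4 terms are: [9, 36, 144, 576]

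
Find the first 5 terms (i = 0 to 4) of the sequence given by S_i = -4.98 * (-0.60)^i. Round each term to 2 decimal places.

This is a geometric sequence.
i=0: S_0 = -4.98 * (-0.6)^0 = -4.98
i=1: S_1 = -4.98 * (-0.6)^1 ≈ 2.99
i=2: S_2 = -4.98 * (-0.6)^2 ≈ -1.79
i=3: S_3 = -4.98 * (-0.6)^3 ≈ 1.08
i=4: S_4 = -4.98 * (-0.6)^4 ≈ -0.65
The first 5 terms are: [-4.98, 2.99, -1.79, 1.08, -0.65]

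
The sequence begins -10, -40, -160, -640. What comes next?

Ratios: -40 / -10 = 4.0
This is a geometric sequence with common ratio r = 4.
Next term = -640 * 4 = -2560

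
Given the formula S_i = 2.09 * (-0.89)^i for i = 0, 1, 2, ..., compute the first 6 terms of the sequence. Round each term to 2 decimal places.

This is a geometric sequence.
i=0: S_0 = 2.09 * (-0.89)^0 = 2.09
i=1: S_1 = 2.09 * (-0.89)^1 ≈ -1.86
i=2: S_2 = 2.09 * (-0.89)^2 ≈ 1.66
i=3: S_3 = 2.09 * (-0.89)^3 ≈ -1.47
i=4: S_4 = 2.09 * (-0.89)^4 ≈ 1.31
i=5: S_5 = 2.09 * (-0.89)^5 ≈ -1.17
The first 6 terms are: [2.09, -1.86, 1.66, -1.47, 1.31, -1.17]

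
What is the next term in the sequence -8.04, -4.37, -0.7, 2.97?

Differences: -4.37 - -8.04 = 3.67
This is an arithmetic sequence with common difference d = 3.67.
Next term = 2.97 + 3.67 = 6.64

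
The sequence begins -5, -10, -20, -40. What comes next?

Ratios: -10 / -5 = 2.0
This is a geometric sequence with common ratio r = 2.
Next term = -40 * 2 = -80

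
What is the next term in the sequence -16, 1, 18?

Differences: 1 - -16 = 17
This is an arithmetic sequence with common difference d = 17.
Next term = 18 + 17 = 35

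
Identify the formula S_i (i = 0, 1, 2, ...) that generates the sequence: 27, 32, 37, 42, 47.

Check differences: 32 - 27 = 5
37 - 32 = 5
Common difference d = 5.
First term a = 27.
Formula: S_i = 27 + 5*i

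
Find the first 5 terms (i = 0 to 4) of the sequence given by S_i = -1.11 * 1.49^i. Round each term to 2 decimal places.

This is a geometric sequence.
i=0: S_0 = -1.11 * 1.49^0 = -1.11
i=1: S_1 = -1.11 * 1.49^1 ≈ -1.65
i=2: S_2 = -1.11 * 1.49^2 ≈ -2.46
i=3: S_3 = -1.11 * 1.49^3 ≈ -3.67
i=4: S_4 = -1.11 * 1.49^4 ≈ -5.47
The first 5 terms are: [-1.11, -1.65, -2.46, -3.67, -5.47]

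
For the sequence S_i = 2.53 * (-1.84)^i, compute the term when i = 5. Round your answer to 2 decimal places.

S_5 = 2.53 * (-1.84)^5 ≈ 2.53 * -21.0906 ≈ -53.36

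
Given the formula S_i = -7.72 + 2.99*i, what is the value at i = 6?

S_6 = -7.72 + 2.99*6 = -7.72 + 17.94 = 10.22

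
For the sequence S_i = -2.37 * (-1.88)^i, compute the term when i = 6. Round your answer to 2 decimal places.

S_6 = -2.37 * (-1.88)^6 ≈ -2.37 * 44.1517 ≈ -104.64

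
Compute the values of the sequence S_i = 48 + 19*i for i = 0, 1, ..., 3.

This is an arithmetic sequence.
i=0: S_0 = 48 + 19*0 = 48
i=1: S_1 = 48 + 19*1 = 67
i=2: S_2 = 48 + 19*2 = 86
i=3: S_3 = 48 + 19*3 = 105
The first 4 terms are: [48, 67, 86, 105]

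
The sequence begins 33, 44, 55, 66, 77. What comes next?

Differences: 44 - 33 = 11
This is an arithmetic sequence with common difference d = 11.
Next term = 77 + 11 = 88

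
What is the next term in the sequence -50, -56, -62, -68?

Differences: -56 - -50 = -6
This is an arithmetic sequence with common difference d = -6.
Next term = -68 + -6 = -74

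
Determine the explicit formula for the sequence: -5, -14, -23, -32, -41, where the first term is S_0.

Check differences: -14 - -5 = -9
-23 - -14 = -9
Common difference d = -9.
First term a = -5.
Formula: S_i = -5 - 9*i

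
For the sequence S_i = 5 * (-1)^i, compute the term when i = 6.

S_6 = 5 * (-1)^6 = 5 * 1 = 5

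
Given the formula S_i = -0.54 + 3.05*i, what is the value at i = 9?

S_9 = -0.54 + 3.05*9 = -0.54 + 27.45 = 26.91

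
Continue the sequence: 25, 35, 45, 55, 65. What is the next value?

Differences: 35 - 25 = 10
This is an arithmetic sequence with common difference d = 10.
Next term = 65 + 10 = 75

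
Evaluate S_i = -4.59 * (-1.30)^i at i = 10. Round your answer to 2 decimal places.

S_10 = -4.59 * (-1.3)^10 ≈ -4.59 * 13.7858 ≈ -63.28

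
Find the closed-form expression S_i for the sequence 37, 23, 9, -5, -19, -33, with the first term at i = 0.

Check differences: 23 - 37 = -14
9 - 23 = -14
Common difference d = -14.
First term a = 37.
Formula: S_i = 37 - 14*i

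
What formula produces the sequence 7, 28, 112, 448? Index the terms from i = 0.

Check ratios: 28 / 7 = 4.0
Common ratio r = 4.
First term a = 7.
Formula: S_i = 7 * 4^i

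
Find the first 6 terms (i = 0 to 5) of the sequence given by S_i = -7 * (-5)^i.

This is a geometric sequence.
i=0: S_0 = -7 * (-5)^0 = -7
i=1: S_1 = -7 * (-5)^1 = 35
i=2: S_2 = -7 * (-5)^2 = -175
i=3: S_3 = -7 * (-5)^3 = 875
i=4: S_4 = -7 * (-5)^4 = -4375
i=5: S_5 = -7 * (-5)^5 = 21875
The first 6 terms are: [-7, 35, -175, 875, -4375, 21875]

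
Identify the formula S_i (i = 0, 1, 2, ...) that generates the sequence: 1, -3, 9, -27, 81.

Check ratios: -3 / 1 = -3.0
Common ratio r = -3.
First term a = 1.
Formula: S_i = 1 * (-3)^i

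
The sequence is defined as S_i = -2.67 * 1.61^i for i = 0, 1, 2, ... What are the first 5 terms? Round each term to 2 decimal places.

This is a geometric sequence.
i=0: S_0 = -2.67 * 1.61^0 = -2.67
i=1: S_1 = -2.67 * 1.61^1 ≈ -4.3
i=2: S_2 = -2.67 * 1.61^2 ≈ -6.92
i=3: S_3 = -2.67 * 1.61^3 ≈ -11.14
i=4: S_4 = -2.67 * 1.61^4 ≈ -17.94
The first 5 terms are: [-2.67, -4.3, -6.92, -11.14, -17.94]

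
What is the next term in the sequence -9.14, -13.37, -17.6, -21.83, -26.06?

Differences: -13.37 - -9.14 = -4.23
This is an arithmetic sequence with common difference d = -4.23.
Next term = -26.06 + -4.23 = -30.29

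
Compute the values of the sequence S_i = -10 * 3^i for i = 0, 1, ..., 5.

This is a geometric sequence.
i=0: S_0 = -10 * 3^0 = -10
i=1: S_1 = -10 * 3^1 = -30
i=2: S_2 = -10 * 3^2 = -90
i=3: S_3 = -10 * 3^3 = -270
i=4: S_4 = -10 * 3^4 = -810
i=5: S_5 = -10 * 3^5 = -2430
The first 6 terms are: [-10, -30, -90, -270, -810, -2430]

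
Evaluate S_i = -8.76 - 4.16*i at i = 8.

S_8 = -8.76 + -4.16*8 = -8.76 + -33.28 = -42.04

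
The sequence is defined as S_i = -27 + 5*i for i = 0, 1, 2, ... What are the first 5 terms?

This is an arithmetic sequence.
i=0: S_0 = -27 + 5*0 = -27
i=1: S_1 = -27 + 5*1 = -22
i=2: S_2 = -27 + 5*2 = -17
i=3: S_3 = -27 + 5*3 = -12
i=4: S_4 = -27 + 5*4 = -7
The first 5 terms are: [-27, -22, -17, -12, -7]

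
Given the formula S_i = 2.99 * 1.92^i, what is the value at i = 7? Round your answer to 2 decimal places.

S_7 = 2.99 * 1.92^7 ≈ 2.99 * 96.1853 ≈ 287.59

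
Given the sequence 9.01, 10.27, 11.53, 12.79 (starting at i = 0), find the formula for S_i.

Check differences: 10.27 - 9.01 = 1.26
11.53 - 10.27 = 1.26
Common difference d = 1.26.
First term a = 9.01.
Formula: S_i = 9.01 + 1.26*i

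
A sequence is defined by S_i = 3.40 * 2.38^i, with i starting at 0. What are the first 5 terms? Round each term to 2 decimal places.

This is a geometric sequence.
i=0: S_0 = 3.4 * 2.38^0 = 3.4
i=1: S_1 = 3.4 * 2.38^1 ≈ 8.09
i=2: S_2 = 3.4 * 2.38^2 ≈ 19.26
i=3: S_3 = 3.4 * 2.38^3 ≈ 45.84
i=4: S_4 = 3.4 * 2.38^4 ≈ 109.09
The first 5 terms are: [3.4, 8.09, 19.26, 45.84, 109.09]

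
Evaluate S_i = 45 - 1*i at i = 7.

S_7 = 45 + -1*7 = 45 + -7 = 38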